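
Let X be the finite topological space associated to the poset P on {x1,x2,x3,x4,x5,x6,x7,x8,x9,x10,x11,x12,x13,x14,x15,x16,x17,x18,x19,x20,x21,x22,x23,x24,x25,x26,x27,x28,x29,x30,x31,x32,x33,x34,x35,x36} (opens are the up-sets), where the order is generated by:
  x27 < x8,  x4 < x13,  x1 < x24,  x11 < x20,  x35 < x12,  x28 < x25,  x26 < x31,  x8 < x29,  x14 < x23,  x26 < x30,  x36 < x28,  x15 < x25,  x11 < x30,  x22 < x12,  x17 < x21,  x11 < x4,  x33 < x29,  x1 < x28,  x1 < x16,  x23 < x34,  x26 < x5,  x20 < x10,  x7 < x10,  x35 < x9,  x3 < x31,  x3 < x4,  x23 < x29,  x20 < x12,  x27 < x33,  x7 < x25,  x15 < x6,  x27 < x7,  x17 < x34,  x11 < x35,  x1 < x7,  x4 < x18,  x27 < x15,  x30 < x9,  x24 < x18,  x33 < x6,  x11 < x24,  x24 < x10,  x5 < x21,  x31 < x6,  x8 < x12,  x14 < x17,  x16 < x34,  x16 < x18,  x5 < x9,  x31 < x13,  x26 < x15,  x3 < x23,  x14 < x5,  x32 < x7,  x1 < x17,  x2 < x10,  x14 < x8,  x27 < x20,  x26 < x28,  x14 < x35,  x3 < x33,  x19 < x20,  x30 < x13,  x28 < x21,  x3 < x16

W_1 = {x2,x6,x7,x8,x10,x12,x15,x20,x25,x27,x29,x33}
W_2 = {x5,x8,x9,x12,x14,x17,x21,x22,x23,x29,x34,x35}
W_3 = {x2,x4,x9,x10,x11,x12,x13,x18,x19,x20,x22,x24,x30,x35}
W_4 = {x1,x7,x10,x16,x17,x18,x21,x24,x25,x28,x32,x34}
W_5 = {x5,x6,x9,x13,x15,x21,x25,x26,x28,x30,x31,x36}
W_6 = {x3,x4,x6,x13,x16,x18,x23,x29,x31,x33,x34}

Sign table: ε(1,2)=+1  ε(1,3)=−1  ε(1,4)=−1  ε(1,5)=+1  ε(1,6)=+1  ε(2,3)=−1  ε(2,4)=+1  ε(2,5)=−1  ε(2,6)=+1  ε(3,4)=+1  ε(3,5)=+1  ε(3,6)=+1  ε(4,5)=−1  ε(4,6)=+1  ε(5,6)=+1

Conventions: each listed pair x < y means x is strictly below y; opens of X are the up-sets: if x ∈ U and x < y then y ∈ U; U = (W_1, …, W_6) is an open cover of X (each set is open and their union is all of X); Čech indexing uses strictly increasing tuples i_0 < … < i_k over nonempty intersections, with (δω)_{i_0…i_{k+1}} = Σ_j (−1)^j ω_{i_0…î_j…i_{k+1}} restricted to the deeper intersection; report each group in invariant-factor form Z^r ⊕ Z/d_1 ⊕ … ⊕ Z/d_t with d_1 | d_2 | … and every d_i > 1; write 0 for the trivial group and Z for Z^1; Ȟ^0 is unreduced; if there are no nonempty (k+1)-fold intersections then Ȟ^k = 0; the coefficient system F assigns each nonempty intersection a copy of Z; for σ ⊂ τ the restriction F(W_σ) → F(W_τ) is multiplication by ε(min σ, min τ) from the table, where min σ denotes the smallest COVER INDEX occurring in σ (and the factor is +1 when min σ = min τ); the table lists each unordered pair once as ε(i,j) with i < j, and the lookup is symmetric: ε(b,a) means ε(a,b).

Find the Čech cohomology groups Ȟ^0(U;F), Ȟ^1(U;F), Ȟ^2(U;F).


nerve of the cover:
  W12={x8,x12,x29} W13={x2,x10,x12,x20} W14={x7,x10,x25} W15={x6,x15,x25} W16={x6,x29,x33} W23={x9,x12,x22,x35} W24={x17,x21,x34} W25={x5,x9,x21} W26={x23,x29,x34} W34={x10,x18,x24} W35={x9,x13,x30} W36={x4,x13,x18} W45={x21,x25,x28} W46={x16,x18,x34} W56={x6,x13,x31}
  W123={x12} W126={x29} W134={x10} W145={x25} W156={x6} W235={x9} W245={x21} W246={x34} W346={x18} W356={x13}
C dims 6,15,10; δ0: rk 6, SNF 1^5·2; δ1: rk 9, SNF 1^9
Ȟ^0 = (6 − 6) − 0 = 0, so Ȟ^0 ≅ 0
Ȟ^1 = (15 − 9) − 6 = 0 plus torsion [2], so Ȟ^1 ≅ Z/2
Ȟ^2 = (10 − 0) − 9 = 1, so Ȟ^2 ≅ Z

Ȟ^0 = 0; Ȟ^1 = Z/2; Ȟ^2 = Z


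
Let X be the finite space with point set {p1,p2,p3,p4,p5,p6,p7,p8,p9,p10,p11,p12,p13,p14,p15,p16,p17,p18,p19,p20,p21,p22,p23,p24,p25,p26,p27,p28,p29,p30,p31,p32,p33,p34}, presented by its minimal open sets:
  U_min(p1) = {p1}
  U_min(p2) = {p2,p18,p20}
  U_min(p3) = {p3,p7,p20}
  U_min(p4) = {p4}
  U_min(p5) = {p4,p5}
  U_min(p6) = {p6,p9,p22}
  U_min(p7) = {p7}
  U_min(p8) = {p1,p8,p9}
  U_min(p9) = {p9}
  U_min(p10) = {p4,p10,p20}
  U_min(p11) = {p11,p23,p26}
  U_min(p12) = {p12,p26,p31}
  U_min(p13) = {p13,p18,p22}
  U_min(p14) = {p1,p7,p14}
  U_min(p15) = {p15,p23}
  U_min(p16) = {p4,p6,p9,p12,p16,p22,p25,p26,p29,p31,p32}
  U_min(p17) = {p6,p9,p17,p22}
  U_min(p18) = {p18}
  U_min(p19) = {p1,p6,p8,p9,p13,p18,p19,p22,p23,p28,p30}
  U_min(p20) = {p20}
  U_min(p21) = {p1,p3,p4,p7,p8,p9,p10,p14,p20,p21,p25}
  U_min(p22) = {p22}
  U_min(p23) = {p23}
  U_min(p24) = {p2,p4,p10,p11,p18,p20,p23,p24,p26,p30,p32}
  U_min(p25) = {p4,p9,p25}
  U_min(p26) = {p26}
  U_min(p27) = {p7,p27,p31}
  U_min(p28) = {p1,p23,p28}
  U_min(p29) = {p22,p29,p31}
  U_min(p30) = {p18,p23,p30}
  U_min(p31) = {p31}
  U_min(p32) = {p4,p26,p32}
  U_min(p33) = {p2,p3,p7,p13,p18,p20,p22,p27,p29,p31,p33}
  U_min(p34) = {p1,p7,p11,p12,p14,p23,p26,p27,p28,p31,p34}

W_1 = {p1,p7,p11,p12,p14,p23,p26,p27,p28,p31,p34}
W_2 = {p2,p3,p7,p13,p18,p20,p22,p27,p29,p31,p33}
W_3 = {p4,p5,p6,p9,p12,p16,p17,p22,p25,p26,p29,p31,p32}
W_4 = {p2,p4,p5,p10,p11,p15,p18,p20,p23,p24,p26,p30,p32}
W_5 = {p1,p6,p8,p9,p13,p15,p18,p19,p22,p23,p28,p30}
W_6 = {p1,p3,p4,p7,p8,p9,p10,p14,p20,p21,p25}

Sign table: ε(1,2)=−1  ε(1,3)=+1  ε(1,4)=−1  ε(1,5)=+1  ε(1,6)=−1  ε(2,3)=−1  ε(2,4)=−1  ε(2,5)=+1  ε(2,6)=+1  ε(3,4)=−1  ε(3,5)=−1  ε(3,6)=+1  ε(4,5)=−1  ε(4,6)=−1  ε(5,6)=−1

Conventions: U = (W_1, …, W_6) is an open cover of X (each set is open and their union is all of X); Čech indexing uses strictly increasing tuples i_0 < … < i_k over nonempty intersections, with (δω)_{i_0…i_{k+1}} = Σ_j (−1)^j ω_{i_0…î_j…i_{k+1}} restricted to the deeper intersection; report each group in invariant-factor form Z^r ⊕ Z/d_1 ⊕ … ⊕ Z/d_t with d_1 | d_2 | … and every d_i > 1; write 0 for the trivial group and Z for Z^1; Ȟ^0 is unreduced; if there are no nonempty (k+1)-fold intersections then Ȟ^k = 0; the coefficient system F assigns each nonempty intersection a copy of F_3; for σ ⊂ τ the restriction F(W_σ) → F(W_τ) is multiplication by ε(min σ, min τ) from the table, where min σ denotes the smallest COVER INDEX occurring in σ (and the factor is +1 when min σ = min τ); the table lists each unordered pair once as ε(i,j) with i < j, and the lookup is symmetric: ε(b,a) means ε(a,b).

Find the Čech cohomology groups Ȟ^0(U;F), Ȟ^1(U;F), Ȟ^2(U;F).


Ȟ^0(U;F) ≅ 0, Ȟ^1(U;F) ≅ 0 and Ȟ^2(U;F) ≅ Z/3

intersection data:
  W12={p7,p27,p31} W13={p12,p26,p31} W14={p11,p23,p26} W15={p1,p23,p28} W16={p1,p7,p14} W23={p22,p29,p31} W24={p2,p18,p20} W25={p13,p18,p22} W26={p3,p7,p20} W34={p4,p5,p26,p32} W35={p6,p9,p22} W36={p4,p9,p25} W45={p15,p18,p23,p30} W46={p4,p10,p20} W56={p1,p8,p9}
  W123={p31} W126={p7} W134={p26} W145={p23} W156={p1} W235={p22} W245={p18} W246={p20} W346={p4} W356={p9}
C dims 6,15,10; δ0: rk_F3 6; δ1: rk_F3 9
Ȟ^0 = (6 − 6) − 0 = 0, so Ȟ^0 ≅ 0
Ȟ^1 = (15 − 9) − 6 = 0, so Ȟ^1 ≅ 0
Ȟ^2 = (10 − 0) − 9 = 1, so Ȟ^2 ≅ Z/3


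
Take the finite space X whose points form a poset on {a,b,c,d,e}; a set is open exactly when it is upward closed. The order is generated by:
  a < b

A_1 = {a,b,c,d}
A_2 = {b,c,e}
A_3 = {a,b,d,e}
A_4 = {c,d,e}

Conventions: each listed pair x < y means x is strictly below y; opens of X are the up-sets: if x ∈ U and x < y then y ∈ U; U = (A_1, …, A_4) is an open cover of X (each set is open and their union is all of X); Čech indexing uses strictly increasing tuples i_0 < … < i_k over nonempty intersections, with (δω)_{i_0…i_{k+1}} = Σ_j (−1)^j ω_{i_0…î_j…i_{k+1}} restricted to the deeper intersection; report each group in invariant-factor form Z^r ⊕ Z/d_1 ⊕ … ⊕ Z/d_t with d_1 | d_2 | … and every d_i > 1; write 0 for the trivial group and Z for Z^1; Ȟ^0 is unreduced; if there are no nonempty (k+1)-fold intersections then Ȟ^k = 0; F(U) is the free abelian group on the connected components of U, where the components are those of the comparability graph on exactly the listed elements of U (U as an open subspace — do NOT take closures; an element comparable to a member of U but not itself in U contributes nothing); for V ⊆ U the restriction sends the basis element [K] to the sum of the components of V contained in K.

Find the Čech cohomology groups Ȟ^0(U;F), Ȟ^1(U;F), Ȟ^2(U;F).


Ȟ^0 = Z^4,  Ȟ^1 = 0,  Ȟ^2 = 0

intersection data:
  A12={b,c} A13={a,b,d} A14={c,d} A23={b,e} A24={c,e} A34={d,e}
  A123={b} A124={c} A134={d} A234={e}
components per intersection:
  A1: {a,b} {c} {d}
  A2: {b} {c} {e}
  A3: {a,b} {d} {e}
  A4: {c} {d} {e}
  A12: {b} {c}
  A13: {a,b} {d}
  A14: {c} {d}
  A23: {b} {e}
  A24: {c} {e}
  A34: {d} {e}
  A123: {b}
  A124: {c}
  A134: {d}
  A234: {e}
C dims 12,12,4; δ0: rk 8, SNF 1^8; δ1: rk 4, SNF 1^4
Ȟ^0 = (12 − 8) − 0 = 4, so Ȟ^0 ≅ Z^4
Ȟ^1 = (12 − 4) − 8 = 0, so Ȟ^1 ≅ 0
Ȟ^2 = (4 − 0) − 4 = 0, so Ȟ^2 ≅ 0


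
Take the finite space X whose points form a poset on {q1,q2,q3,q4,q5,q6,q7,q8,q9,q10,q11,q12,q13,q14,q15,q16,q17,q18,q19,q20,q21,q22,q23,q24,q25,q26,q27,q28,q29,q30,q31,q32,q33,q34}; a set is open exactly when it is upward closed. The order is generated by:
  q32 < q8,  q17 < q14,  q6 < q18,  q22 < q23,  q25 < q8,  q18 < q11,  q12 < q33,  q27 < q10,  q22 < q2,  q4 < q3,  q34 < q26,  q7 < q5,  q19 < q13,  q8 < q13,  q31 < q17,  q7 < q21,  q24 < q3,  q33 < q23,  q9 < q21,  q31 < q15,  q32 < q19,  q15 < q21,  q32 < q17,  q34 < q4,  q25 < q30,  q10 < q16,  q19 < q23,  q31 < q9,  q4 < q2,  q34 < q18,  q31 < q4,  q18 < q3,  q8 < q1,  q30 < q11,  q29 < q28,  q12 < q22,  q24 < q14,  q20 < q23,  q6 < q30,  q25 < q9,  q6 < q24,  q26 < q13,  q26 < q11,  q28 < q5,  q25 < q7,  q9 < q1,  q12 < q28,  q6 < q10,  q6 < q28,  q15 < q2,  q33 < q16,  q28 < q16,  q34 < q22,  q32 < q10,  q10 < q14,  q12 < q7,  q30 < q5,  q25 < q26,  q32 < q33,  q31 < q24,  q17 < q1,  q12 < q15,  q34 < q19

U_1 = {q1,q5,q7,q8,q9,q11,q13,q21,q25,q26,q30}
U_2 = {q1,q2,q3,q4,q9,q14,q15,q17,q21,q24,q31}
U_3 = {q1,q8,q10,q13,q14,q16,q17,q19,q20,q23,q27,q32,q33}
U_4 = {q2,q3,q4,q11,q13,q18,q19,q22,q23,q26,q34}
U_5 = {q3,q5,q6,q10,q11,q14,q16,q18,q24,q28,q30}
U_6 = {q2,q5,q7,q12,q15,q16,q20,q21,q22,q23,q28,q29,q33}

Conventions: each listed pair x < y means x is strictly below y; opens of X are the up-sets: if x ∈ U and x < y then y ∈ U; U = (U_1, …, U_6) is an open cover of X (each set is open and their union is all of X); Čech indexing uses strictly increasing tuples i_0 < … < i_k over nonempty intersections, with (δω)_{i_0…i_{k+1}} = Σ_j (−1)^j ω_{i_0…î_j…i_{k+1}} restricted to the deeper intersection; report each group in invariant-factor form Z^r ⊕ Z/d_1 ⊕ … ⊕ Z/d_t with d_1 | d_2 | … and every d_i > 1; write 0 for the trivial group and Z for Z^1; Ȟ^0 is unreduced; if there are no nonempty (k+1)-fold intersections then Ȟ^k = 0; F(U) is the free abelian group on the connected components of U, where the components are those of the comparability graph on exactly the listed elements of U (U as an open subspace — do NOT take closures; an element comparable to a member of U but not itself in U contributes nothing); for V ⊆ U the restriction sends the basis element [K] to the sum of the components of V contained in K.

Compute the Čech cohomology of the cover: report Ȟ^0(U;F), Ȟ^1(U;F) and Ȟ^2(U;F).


nonempty overlaps:
  U12={q1,q9,q21} U13={q1,q8,q13} U14={q11,q13,q26} U15={q5,q11,q30} U16={q5,q7,q21} U23={q1,q14,q17} U24={q2,q3,q4} U25={q3,q14,q24} U26={q2,q15,q21} U34={q13,q19,q23} U35={q10,q14,q16} U36={q16,q20,q23,q33} U45={q3,q11,q18} U46={q2,q22,q23} U56={q5,q16,q28}
  U123={q1} U126={q21} U134={q13} U145={q11} U156={q5} U235={q14} U245={q3} U246={q2} U346={q23} U356={q16}
components per intersection:
  U1: {q1,q5,q7,q8,q9,q11,q13,q21,q25,q26,q30}
  U2: {q1,q2,q3,q4,q9,q14,q15,q17,q21,q24,q31}
  U3: {q1,q8,q10,q13,q14,q16,q17,q19,q20,q23,q27,q32,q33}
  U4: {q2,q3,q4,q11,q13,q18,q19,q22,q23,q26,q34}
  U5: {q3,q5,q6,q10,q11,q14,q16,q18,q24,q28,q30}
  U6: {q2,q5,q7,q12,q15,q16,q20,q21,q22,q23,q28,q29,q33}
  U12: {q1,q9,q21}
  U13: {q1,q8,q13}
  U14: {q11,q13,q26}
  U15: {q5,q11,q30}
  U16: {q5,q7,q21}
  U23: {q1,q14,q17}
  U24: {q2,q3,q4}
  U25: {q3,q14,q24}
  U26: {q2,q15,q21}
  U34: {q13,q19,q23}
  U35: {q10,q14,q16}
  U36: {q16,q20,q23,q33}
  U45: {q3,q11,q18}
  U46: {q2,q22,q23}
  U56: {q5,q16,q28}
  U123: {q1}
  U126: {q21}
  U134: {q13}
  U145: {q11}
  U156: {q5}
  U235: {q14}
  U245: {q3}
  U246: {q2}
  U346: {q23}
  U356: {q16}
C dims 6,15,10; δ0: rk 5, SNF 1^5; δ1: rk 10, SNF 1^9·2
degree 0: 6−5−0 = 1 → Ȟ^0 ≅ Z
degree 1: 15−10−5 = 0 → Ȟ^1 ≅ 0
degree 2: 10−0−10 = 0 plus torsion [2] → Ȟ^2 ≅ Z/2

Ȟ^0 ≅ Z, Ȟ^1 ≅ 0, Ȟ^2 ≅ Z/2


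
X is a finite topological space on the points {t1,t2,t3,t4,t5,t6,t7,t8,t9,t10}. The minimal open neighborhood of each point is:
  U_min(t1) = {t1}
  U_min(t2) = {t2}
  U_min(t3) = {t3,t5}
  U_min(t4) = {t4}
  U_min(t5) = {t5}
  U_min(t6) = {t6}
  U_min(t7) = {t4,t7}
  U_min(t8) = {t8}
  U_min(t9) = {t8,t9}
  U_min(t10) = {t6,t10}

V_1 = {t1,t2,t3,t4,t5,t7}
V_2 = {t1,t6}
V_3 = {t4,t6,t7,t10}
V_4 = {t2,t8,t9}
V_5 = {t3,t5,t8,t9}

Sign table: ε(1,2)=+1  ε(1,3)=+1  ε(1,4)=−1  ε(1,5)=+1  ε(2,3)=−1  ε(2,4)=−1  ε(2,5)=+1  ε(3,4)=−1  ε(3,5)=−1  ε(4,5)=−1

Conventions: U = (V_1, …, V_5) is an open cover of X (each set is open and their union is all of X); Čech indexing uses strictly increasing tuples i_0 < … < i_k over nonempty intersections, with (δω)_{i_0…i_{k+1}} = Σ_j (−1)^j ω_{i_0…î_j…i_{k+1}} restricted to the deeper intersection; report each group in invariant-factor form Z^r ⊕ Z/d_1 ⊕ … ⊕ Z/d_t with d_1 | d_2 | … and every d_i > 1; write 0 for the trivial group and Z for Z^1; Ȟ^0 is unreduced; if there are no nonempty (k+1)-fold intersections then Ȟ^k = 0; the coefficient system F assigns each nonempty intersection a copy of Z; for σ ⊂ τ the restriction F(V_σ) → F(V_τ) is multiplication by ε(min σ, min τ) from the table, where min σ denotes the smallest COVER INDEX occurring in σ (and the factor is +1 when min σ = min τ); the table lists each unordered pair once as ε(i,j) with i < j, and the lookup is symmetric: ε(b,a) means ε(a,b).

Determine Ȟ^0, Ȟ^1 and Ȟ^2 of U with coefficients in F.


nerve simplices:
  V12={t1} V13={t4,t7} V14={t2} V15={t3,t5} V23={t6} V45={t8,t9}
C dims 5,6; δ0: rk 5, SNF 1^4·2
degree 0: 5−5−0 = 0 → Ȟ^0 ≅ 0
degree 1: 6−0−5 = 1 plus torsion [2] → Ȟ^1 ≅ Z ⊕ Z/2
degree 2: 0−0−0 = 0 → Ȟ^2 ≅ 0

Ȟ^0 ≅ 0, Ȟ^1 ≅ Z ⊕ Z/2 and Ȟ^2 ≅ 0


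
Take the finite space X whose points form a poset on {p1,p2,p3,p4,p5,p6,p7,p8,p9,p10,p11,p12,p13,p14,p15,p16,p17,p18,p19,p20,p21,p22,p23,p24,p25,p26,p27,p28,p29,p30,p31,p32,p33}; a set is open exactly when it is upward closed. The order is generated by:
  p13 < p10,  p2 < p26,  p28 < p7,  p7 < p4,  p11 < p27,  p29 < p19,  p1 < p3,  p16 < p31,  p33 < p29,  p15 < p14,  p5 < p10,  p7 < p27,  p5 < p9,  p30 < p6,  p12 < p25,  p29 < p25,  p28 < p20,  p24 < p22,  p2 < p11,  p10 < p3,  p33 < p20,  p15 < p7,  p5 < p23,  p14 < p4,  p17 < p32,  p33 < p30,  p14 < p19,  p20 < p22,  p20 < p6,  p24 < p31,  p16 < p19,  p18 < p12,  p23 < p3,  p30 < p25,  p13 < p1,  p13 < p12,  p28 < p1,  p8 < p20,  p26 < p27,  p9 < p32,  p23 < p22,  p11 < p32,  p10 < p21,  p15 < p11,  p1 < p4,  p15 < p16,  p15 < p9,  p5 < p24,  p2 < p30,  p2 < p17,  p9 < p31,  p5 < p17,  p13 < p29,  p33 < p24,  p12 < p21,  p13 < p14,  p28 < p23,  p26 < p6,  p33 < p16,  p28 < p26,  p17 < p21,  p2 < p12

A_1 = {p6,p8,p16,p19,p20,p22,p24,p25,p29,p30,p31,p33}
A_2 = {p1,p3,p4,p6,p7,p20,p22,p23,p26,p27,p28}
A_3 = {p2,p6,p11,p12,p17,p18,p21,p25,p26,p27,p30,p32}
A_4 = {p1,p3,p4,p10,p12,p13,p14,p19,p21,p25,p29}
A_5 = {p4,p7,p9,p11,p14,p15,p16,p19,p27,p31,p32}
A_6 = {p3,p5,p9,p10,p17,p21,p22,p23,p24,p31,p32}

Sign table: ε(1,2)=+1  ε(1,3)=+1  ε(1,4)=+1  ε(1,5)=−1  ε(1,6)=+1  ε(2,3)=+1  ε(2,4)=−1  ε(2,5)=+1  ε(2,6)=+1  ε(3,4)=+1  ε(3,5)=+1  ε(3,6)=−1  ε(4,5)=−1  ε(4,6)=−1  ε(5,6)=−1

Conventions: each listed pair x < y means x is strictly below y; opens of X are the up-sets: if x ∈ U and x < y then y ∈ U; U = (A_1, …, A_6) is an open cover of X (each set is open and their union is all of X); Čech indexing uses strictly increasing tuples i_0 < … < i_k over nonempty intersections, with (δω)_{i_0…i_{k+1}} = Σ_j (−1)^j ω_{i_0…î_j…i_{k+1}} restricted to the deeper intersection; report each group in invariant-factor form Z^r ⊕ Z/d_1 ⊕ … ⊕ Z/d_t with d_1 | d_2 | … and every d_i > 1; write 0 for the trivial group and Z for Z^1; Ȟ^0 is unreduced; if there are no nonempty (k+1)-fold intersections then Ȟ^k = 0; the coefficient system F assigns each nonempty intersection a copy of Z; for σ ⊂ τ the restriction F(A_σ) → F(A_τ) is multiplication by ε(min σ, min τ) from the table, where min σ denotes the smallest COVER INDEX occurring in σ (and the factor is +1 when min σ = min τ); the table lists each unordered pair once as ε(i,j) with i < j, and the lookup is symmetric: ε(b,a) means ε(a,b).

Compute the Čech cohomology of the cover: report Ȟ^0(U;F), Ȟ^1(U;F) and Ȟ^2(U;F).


Ȟ^0 ≅ 0; Ȟ^1 ≅ Z/2; Ȟ^2 ≅ Z

nerve simplices:
  A12={p6,p20,p22} A13={p6,p25,p30} A14={p19,p25,p29} A15={p16,p19,p31} A16={p22,p24,p31} A23={p6,p26,p27} A24={p1,p3,p4} A25={p4,p7,p27} A26={p3,p22,p23} A34={p12,p21,p25} A35={p11,p27,p32} A36={p17,p21,p32} A45={p4,p14,p19} A46={p3,p10,p21} A56={p9,p31,p32}
  A123={p6} A126={p22} A134={p25} A145={p19} A156={p31} A235={p27} A245={p4} A246={p3} A346={p21} A356={p32}
C dims 6,15,10; δ0: rk 6, SNF 1^5·2; δ1: rk 9, SNF 1^9
degree 0: 6−6−0 = 0 → Ȟ^0 ≅ 0
degree 1: 15−9−6 = 0 plus torsion [2] → Ȟ^1 ≅ Z/2
degree 2: 10−0−9 = 1 → Ȟ^2 ≅ Z


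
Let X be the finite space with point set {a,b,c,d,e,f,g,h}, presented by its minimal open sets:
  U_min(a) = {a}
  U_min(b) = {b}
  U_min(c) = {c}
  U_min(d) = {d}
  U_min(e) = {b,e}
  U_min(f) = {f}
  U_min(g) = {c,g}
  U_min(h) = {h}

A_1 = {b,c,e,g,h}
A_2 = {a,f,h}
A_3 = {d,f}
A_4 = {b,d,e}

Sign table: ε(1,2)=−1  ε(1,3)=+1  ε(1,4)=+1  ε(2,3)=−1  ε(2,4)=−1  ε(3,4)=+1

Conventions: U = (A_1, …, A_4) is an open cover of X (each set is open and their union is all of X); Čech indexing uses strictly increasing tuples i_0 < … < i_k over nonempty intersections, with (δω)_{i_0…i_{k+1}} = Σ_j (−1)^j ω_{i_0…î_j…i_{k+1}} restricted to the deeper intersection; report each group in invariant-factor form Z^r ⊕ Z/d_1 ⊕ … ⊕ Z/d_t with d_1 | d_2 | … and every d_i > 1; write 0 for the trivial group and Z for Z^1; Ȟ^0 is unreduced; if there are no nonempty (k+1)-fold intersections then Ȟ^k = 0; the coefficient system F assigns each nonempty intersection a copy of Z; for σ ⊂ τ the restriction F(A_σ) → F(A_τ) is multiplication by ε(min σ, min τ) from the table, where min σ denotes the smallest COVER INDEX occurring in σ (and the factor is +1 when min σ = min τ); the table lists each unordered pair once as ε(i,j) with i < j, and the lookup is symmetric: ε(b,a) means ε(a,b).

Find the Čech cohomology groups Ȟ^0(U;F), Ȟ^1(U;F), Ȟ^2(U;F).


Ȟ^0 = Z, Ȟ^1 = Z, Ȟ^2 = 0

nonempty intersections:
  A12={h} A14={b,e} A23={f} A34={d}
C dims 4,4; δ0: rk 3, SNF 1^3
Ȟ^0: (4−3)−0=1 ⇒ Z
Ȟ^1: (4−0)−3=1 ⇒ Z
Ȟ^2: (0−0)−0=0 ⇒ 0


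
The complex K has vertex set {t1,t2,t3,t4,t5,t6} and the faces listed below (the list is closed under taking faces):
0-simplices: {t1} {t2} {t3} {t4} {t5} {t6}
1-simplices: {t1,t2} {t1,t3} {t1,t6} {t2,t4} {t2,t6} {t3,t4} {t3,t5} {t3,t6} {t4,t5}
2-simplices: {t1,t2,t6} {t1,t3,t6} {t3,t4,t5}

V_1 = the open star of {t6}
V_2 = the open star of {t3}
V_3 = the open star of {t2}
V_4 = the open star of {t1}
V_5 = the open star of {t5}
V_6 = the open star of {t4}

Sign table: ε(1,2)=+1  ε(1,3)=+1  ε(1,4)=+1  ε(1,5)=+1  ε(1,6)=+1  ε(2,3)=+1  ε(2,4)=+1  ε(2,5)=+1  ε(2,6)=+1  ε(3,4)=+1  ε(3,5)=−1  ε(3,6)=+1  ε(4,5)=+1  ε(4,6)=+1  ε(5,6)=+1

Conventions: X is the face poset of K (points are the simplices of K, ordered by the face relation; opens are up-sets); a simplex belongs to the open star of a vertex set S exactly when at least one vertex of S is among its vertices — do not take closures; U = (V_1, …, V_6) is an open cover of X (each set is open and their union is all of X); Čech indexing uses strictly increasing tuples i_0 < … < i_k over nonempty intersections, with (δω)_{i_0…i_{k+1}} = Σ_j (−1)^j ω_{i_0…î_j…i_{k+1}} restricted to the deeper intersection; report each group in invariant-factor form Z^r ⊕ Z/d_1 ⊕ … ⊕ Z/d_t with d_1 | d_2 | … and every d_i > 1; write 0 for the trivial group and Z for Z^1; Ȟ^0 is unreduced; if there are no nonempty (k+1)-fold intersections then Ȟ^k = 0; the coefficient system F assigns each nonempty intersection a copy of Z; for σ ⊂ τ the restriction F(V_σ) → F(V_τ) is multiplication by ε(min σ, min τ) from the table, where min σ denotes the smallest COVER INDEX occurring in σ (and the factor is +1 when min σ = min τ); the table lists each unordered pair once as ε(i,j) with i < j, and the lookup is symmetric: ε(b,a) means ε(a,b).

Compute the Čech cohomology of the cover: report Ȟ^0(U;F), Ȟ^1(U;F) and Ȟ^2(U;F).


Ȟ^0(U;F) ≅ Z, Ȟ^1(U;F) ≅ Z, Ȟ^2(U;F) ≅ 0

nerve simplices:
  V1={{t6},{t1,t6},{t2,t6},{t3,t6},{t1,t2,t6},{t1,t3,t6}} V2={{t3},{t1,t3},{t3,t4},{t3,t5},{t3,t6},{t1,t3,t6},{t3,t4,t5}} V3={{t2},{t1,t2},{t2,t4},{t2,t6},{t1,t2,t6}} V4={{t1},{t1,t2},{t1,t3},{t1,t6},{t1,t2,t6},{t1,t3,t6}} V5={{t5},{t3,t5},{t4,t5},{t3,t4,t5}} V6={{t4},{t2,t4},{t3,t4},{t4,t5},{t3,t4,t5}}
  V12={{t3,t6},{t1,t3,t6}} V13={{t2,t6},{t1,t2,t6}} V14={{t1,t6},{t1,t2,t6},{t1,t3,t6}} V24={{t1,t3},{t1,t3,t6}} V25={{t3,t5},{t3,t4,t5}} V26={{t3,t4},{t3,t4,t5}} V34={{t1,t2},{t1,t2,t6}} V36={{t2,t4}} V56={{t4,t5},{t3,t4,t5}}
  V124={{t1,t3,t6}} V134={{t1,t2,t6}} V256={{t3,t4,t5}}
C dims 6,9,3; δ0: rk 5, SNF 1^5; δ1: rk 3, SNF 1^3
degree 0: 6−5−0 = 1 → Ȟ^0 ≅ Z
degree 1: 9−3−5 = 1 → Ȟ^1 ≅ Z
degree 2: 3−0−3 = 0 → Ȟ^2 ≅ 0


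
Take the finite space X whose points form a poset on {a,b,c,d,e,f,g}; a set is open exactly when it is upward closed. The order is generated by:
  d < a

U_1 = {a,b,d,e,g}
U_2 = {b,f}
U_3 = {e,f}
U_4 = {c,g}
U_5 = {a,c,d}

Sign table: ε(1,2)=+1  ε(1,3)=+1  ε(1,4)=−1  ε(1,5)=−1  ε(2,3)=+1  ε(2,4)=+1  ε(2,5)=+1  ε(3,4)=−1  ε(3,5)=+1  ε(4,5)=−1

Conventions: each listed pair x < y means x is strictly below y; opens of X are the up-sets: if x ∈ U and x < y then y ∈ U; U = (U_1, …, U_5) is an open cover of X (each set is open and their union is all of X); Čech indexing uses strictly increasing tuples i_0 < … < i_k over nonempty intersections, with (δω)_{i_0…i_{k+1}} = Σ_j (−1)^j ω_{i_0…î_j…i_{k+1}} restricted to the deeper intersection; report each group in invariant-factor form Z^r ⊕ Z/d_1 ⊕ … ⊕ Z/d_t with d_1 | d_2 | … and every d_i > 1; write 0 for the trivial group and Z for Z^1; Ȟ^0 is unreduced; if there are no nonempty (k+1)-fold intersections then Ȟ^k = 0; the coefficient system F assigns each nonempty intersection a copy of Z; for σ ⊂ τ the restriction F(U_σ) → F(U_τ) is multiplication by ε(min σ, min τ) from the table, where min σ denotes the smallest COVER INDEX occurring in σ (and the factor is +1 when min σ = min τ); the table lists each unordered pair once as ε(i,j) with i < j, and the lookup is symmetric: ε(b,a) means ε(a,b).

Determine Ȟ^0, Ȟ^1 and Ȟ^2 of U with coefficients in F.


nerve of the cover:
  U12={b} U13={e} U14={g} U15={a,d} U23={f} U45={c}
C dims 5,6; δ0: rk 5, SNF 1^4·2
Ȟ^0 = (5 − 5) − 0 = 0, so Ȟ^0 ≅ 0
Ȟ^1 = (6 − 0) − 5 = 1 plus torsion [2], so Ȟ^1 ≅ Z ⊕ Z/2
Ȟ^2 = (0 − 0) − 0 = 0, so Ȟ^2 ≅ 0

Ȟ^0 ≅ 0; Ȟ^1 ≅ Z ⊕ Z/2; Ȟ^2 ≅ 0


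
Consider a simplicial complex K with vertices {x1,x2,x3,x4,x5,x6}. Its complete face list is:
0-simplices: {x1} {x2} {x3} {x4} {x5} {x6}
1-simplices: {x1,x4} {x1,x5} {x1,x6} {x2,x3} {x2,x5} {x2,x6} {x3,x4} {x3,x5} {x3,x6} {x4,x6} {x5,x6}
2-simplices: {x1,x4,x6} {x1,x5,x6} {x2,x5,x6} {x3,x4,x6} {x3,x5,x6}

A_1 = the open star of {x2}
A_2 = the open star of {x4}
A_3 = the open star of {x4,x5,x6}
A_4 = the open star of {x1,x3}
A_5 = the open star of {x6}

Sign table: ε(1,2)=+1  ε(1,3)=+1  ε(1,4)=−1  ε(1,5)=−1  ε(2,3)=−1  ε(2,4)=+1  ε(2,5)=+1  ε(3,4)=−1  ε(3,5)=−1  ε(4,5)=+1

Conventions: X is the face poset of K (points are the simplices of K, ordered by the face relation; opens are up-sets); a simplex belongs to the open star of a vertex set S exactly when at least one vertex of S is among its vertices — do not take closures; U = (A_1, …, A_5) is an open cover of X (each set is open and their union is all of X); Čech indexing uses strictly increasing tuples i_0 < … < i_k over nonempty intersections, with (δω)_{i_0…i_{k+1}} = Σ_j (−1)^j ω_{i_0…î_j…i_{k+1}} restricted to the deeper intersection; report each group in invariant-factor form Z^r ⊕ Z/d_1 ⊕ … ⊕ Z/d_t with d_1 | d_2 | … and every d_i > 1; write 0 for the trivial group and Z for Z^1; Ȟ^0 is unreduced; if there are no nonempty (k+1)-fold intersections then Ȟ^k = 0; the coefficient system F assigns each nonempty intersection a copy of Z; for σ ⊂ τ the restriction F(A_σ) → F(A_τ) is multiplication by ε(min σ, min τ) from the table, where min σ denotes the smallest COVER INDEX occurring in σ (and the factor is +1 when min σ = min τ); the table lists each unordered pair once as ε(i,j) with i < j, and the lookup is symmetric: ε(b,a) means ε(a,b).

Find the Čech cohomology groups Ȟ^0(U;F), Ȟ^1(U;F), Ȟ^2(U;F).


cover nerve:
  A1={{x2},{x2,x3},{x2,x5},{x2,x6},{x2,x5,x6}} A2={{x4},{x1,x4},{x3,x4},{x4,x6},{x1,x4,x6},{x3,x4,x6}} A3={{x4},{x5},{x6},{x1,x4},{x1,x5},{x1,x6},{x2,x5},{x2,x6},{x3,x4},{x3,x5},{x3,x6},{x4,x6},{x5,x6},{x1,x4,x6},{x1,x5,x6},{x2,x5,x6},{x3,x4,x6},{x3,x5,x6}} A4={{x1},{x3},{x1,x4},{x1,x5},{x1,x6},{x2,x3},{x3,x4},{x3,x5},{x3,x6},{x1,x4,x6},{x1,x5,x6},{x3,x4,x6},{x3,x5,x6}} A5={{x6},{x1,x6},{x2,x6},{x3,x6},{x4,x6},{x5,x6},{x1,x4,x6},{x1,x5,x6},{x2,x5,x6},{x3,x4,x6},{x3,x5,x6}}
  A13={{x2,x5},{x2,x6},{x2,x5,x6}} A14={{x2,x3}} A15={{x2,x6},{x2,x5,x6}} A23={{x4},{x1,x4},{x3,x4},{x4,x6},{x1,x4,x6},{x3,x4,x6}} A24={{x1,x4},{x3,x4},{x1,x4,x6},{x3,x4,x6}} A25={{x4,x6},{x1,x4,x6},{x3,x4,x6}} A34={{x1,x4},{x1,x5},{x1,x6},{x3,x4},{x3,x5},{x3,x6},{x1,x4,x6},{x1,x5,x6},{x3,x4,x6},{x3,x5,x6}} A35={{x6},{x1,x6},{x2,x6},{x3,x6},{x4,x6},{x5,x6},{x1,x4,x6},{x1,x5,x6},{x2,x5,x6},{x3,x4,x6},{x3,x5,x6}} A45={{x1,x6},{x3,x6},{x1,x4,x6},{x1,x5,x6},{x3,x4,x6},{x3,x5,x6}}
  A135={{x2,x6},{x2,x5,x6}} A234={{x1,x4},{x3,x4},{x1,x4,x6},{x3,x4,x6}} A235={{x4,x6},{x1,x4,x6},{x3,x4,x6}} A245={{x1,x4,x6},{x3,x4,x6}} A345={{x1,x6},{x3,x6},{x1,x4,x6},{x1,x5,x6},{x3,x4,x6},{x3,x5,x6}}
  A2345={{x1,x4,x6},{x3,x4,x6}}
C dims 5,9,5,1; δ0: rk 4, SNF 1^4; δ1: rk 4, SNF 1^4; δ2: rk 1, SNF 1^1
Ȟ^0: (5−4)−0=1 ⇒ Z
Ȟ^1: (9−4)−4=1 ⇒ Z
Ȟ^2: (5−1)−4=0 ⇒ 0

Ȟ^0 ≅ Z, Ȟ^1 ≅ Z, Ȟ^2 ≅ 0


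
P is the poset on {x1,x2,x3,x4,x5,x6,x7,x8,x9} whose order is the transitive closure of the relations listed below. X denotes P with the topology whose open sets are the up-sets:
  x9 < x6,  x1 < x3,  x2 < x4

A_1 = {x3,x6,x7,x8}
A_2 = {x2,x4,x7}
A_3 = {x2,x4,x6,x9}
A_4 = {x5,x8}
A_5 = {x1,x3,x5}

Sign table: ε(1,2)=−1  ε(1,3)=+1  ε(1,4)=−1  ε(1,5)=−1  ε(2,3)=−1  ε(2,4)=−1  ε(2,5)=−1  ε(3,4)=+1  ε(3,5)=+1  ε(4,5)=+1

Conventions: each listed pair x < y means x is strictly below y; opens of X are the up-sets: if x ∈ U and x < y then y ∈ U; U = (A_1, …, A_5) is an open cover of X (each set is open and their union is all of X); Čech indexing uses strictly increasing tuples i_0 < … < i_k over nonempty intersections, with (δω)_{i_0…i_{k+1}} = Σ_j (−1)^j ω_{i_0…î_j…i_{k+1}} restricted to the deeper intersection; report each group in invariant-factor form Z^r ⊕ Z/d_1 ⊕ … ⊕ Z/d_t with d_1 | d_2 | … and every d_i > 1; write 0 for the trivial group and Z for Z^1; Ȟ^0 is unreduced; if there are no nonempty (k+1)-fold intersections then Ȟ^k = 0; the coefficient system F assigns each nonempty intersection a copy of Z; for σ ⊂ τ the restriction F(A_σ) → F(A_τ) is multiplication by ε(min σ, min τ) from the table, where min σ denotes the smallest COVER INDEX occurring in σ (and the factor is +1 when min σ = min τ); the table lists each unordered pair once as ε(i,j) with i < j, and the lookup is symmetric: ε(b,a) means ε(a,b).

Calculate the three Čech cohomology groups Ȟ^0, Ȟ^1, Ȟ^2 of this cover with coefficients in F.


nerve of the cover:
  A12={x7} A13={x6} A14={x8} A15={x3} A23={x2,x4} A45={x5}
C dims 5,6; δ0: rk 4, SNF 1^4
Ȟ^0 = (5 − 4) − 0 = 1, so Ȟ^0 ≅ Z
Ȟ^1 = (6 − 0) − 4 = 2, so Ȟ^1 ≅ Z^2
Ȟ^2 = (0 − 0) − 0 = 0, so Ȟ^2 ≅ 0

Ȟ^0(U;F) ≅ Z,  Ȟ^1(U;F) ≅ Z^2,  Ȟ^2(U;F) ≅ 0


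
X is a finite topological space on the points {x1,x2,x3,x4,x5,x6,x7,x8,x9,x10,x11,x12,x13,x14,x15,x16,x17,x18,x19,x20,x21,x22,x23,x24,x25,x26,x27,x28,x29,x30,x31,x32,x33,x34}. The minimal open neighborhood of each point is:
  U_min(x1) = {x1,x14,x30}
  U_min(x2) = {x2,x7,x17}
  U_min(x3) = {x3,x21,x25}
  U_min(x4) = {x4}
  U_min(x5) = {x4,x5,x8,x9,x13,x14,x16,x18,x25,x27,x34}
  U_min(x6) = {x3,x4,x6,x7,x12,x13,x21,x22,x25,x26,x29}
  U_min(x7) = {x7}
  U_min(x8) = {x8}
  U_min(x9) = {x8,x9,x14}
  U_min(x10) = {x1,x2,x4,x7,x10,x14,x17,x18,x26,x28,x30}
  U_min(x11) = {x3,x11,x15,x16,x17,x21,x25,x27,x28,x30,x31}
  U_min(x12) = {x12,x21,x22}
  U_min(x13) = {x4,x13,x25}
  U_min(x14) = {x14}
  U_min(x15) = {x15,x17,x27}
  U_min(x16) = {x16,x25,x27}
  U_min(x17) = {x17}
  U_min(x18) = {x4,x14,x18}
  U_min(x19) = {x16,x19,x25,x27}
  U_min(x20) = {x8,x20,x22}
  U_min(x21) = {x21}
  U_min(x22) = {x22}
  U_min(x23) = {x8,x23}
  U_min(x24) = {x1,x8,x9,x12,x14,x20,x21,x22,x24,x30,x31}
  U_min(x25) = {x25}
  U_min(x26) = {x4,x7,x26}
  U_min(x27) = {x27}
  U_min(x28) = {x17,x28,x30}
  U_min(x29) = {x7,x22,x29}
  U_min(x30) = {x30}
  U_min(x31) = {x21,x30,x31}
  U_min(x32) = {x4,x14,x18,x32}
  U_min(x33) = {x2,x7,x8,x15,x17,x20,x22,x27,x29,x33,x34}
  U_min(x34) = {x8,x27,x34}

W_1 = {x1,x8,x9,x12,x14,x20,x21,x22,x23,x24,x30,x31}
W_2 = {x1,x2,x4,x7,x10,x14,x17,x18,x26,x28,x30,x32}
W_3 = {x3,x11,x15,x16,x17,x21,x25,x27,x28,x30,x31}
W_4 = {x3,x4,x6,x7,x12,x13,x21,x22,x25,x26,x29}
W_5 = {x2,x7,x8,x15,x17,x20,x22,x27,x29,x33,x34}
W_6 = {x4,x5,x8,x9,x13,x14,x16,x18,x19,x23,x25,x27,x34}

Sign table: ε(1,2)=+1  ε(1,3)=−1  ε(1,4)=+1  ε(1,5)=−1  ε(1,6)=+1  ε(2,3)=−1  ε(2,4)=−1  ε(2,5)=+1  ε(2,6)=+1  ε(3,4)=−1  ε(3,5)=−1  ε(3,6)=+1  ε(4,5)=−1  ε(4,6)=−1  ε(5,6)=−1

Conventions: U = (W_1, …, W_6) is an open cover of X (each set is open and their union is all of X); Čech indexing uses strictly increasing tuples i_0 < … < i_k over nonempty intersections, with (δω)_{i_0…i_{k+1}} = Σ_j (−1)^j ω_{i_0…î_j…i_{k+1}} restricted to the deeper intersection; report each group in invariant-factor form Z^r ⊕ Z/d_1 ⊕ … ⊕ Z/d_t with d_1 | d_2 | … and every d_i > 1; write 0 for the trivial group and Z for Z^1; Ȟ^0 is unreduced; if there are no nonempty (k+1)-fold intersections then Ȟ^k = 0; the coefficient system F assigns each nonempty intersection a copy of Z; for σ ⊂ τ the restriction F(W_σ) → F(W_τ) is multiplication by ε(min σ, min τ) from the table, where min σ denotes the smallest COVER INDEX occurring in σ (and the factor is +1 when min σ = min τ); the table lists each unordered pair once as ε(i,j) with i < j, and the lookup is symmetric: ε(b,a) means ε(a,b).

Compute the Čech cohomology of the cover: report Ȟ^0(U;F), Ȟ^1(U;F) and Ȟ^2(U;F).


nerve of the cover:
  W12={x1,x14,x30} W13={x21,x30,x31} W14={x12,x21,x22} W15={x8,x20,x22} W16={x8,x9,x14,x23} W23={x17,x28,x30} W24={x4,x7,x26} W25={x2,x7,x17} W26={x4,x14,x18} W34={x3,x21,x25} W35={x15,x17,x27} W36={x16,x25,x27} W45={x7,x22,x29} W46={x4,x13,x25} W56={x8,x27,x34}
  W123={x30} W126={x14} W134={x21} W145={x22} W156={x8} W235={x17} W245={x7} W246={x4} W346={x25} W356={x27}
C dims 6,15,10; δ0: rk 6, SNF 1^5·2; δ1: rk 9, SNF 1^9
Ȟ^0 = (6 − 6) − 0 = 0, so Ȟ^0 ≅ 0
Ȟ^1 = (15 − 9) − 6 = 0 plus torsion [2], so Ȟ^1 ≅ Z/2
Ȟ^2 = (10 − 0) − 9 = 1, so Ȟ^2 ≅ Z

Ȟ^0 = 0, Ȟ^1 = Z/2, Ȟ^2 = Z


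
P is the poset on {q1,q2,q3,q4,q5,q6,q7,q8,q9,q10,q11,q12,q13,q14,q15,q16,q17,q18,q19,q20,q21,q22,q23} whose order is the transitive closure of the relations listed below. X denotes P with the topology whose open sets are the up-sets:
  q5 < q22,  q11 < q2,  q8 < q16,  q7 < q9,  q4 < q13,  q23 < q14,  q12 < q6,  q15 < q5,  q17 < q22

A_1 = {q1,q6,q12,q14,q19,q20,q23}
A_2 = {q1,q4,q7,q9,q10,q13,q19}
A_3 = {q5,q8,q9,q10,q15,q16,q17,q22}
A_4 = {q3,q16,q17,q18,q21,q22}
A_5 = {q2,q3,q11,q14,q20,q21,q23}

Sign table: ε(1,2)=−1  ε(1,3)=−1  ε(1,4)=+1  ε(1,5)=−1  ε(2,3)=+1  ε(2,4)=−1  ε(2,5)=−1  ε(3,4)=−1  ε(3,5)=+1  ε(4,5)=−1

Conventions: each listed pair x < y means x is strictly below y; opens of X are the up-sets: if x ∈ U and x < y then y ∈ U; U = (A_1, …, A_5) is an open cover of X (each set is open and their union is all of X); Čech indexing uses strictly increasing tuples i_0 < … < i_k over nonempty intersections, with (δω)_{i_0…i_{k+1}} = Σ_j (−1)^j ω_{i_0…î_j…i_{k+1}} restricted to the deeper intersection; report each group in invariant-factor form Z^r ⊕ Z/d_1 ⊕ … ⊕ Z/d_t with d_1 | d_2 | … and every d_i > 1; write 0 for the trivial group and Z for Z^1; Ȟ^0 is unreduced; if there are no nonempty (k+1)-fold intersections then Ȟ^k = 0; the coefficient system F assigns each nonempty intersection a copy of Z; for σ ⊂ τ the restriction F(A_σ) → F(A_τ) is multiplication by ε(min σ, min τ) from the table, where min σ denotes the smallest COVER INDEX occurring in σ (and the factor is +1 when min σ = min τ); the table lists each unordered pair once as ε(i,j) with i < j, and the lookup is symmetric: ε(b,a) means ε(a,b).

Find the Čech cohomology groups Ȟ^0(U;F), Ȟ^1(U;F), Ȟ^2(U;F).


cover nerve:
  A12={q1,q19} A15={q14,q20,q23} A23={q9,q10} A34={q16,q17,q22} A45={q3,q21}
C dims 5,5; δ0: rk 4, SNF 1^4
Ȟ^0: (5−4)−0=1 ⇒ Z
Ȟ^1: (5−0)−4=1 ⇒ Z
Ȟ^2: (0−0)−0=0 ⇒ 0

Ȟ^0 = Z,  Ȟ^1 = Z,  Ȟ^2 = 0


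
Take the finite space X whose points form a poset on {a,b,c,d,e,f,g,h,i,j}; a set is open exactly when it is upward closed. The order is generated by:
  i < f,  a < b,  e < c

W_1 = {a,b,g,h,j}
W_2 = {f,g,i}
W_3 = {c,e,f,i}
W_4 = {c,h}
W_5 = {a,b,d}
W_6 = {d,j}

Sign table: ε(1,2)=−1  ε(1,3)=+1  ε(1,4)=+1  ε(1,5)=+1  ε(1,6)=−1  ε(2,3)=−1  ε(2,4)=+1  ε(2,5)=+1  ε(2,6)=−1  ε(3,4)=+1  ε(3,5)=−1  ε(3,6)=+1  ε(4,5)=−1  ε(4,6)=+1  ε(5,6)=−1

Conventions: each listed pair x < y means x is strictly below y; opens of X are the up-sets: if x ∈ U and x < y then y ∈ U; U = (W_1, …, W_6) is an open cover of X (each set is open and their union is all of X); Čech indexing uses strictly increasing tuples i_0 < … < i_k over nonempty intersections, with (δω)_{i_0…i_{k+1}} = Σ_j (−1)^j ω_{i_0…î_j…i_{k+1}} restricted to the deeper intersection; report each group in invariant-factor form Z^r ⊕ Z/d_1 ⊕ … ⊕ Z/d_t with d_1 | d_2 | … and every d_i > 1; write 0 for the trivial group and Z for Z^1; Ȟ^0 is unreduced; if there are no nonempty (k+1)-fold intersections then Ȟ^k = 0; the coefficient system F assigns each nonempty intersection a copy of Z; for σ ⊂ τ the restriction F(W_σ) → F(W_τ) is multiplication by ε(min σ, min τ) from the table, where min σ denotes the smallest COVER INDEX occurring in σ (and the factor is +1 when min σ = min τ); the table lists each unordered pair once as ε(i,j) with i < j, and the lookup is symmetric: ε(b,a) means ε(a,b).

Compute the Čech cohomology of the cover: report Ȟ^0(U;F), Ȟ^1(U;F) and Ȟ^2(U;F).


nonempty intersections:
  W12={g} W14={h} W15={a,b} W16={j} W23={f,i} W34={c} W56={d}
C dims 6,7; δ0: rk 5, SNF 1^5
Ȟ^0: (6−5)−0=1 ⇒ Z
Ȟ^1: (7−0)−5=2 ⇒ Z^2
Ȟ^2: (0−0)−0=0 ⇒ 0

Ȟ^0 ≅ Z; Ȟ^1 ≅ Z^2; Ȟ^2 ≅ 0


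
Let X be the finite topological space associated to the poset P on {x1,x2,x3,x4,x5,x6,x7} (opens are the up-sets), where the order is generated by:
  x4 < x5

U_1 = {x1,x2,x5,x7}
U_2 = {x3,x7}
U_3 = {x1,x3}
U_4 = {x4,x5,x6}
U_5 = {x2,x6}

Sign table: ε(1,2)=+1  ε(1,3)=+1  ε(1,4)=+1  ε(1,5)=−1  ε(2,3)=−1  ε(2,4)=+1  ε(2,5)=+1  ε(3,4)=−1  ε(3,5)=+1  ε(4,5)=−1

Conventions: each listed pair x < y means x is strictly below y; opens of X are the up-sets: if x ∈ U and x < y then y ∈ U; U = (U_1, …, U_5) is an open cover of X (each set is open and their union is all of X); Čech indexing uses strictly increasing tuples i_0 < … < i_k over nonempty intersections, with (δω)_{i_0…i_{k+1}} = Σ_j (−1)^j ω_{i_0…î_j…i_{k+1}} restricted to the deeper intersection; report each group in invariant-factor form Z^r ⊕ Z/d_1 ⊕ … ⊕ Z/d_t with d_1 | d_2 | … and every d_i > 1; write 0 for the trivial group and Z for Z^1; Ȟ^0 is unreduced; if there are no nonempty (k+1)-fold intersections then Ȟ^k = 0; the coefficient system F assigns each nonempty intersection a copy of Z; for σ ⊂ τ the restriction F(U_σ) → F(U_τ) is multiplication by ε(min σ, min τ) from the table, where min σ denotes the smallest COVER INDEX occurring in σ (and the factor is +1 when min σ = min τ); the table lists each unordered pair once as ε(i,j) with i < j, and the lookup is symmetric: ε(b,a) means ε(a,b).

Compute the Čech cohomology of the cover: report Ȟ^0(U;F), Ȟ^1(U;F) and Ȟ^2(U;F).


Ȟ^0(U;F) ≅ 0,  Ȟ^1(U;F) ≅ Z ⊕ Z/2,  Ȟ^2(U;F) ≅ 0

intersection data:
  U12={x7} U13={x1} U14={x5} U15={x2} U23={x3} U45={x6}
C dims 5,6; δ0: rk 5, SNF 1^4·2
Ȟ^0 = (5 − 5) − 0 = 0, so Ȟ^0 ≅ 0
Ȟ^1 = (6 − 0) − 5 = 1 plus torsion [2], so Ȟ^1 ≅ Z ⊕ Z/2
Ȟ^2 = (0 − 0) − 0 = 0, so Ȟ^2 ≅ 0


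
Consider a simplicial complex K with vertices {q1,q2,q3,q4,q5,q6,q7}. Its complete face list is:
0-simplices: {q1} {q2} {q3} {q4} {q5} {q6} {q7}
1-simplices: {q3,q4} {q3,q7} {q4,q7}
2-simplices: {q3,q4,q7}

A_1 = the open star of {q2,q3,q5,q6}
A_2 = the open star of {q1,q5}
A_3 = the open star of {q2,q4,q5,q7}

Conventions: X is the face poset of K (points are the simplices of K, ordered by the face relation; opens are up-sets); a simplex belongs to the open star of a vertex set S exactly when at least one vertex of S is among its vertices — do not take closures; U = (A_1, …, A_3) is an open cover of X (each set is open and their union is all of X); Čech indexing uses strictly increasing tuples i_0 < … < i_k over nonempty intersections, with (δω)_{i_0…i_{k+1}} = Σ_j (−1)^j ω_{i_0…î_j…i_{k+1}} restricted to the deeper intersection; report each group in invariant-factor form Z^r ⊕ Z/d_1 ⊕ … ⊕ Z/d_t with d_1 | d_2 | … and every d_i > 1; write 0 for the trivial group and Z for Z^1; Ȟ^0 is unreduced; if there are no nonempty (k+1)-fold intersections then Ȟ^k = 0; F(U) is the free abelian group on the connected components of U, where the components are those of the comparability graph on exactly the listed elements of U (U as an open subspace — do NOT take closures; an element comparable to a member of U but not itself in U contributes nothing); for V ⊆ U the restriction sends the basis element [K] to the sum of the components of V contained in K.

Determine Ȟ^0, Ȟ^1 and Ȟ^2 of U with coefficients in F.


nerve of the cover:
  A1={{q2},{q3},{q5},{q6},{q3,q4},{q3,q7},{q3,q4,q7}} A2={{q1},{q5}} A3={{q2},{q4},{q5},{q7},{q3,q4},{q3,q7},{q4,q7},{q3,q4,q7}}
  A12={{q5}} A13={{q2},{q5},{q3,q4},{q3,q7},{q3,q4,q7}} A23={{q5}}
  A123={{q5}}
components per intersection:
  A1: {{q2}} {{q3},{q3,q4},{q3,q7},{q3,q4,q7}} {{q5}} {{q6}}
  A2: {{q1}} {{q5}}
  A3: {{q2}} {{q4},{q7},{q3,q4},{q3,q7},{q4,q7},{q3,q4,q7}} {{q5}}
  A12: {{q5}}
  A13: {{q2}} {{q5}} {{q3,q4},{q3,q7},{q3,q4,q7}}
  A23: {{q5}}
  A123: {{q5}}
C dims 9,5,1; δ0: rk 4, SNF 1^4; δ1: rk 1, SNF 1^1
Ȟ^0 = (9 − 4) − 0 = 5, so Ȟ^0 ≅ Z^5
Ȟ^1 = (5 − 1) − 4 = 0, so Ȟ^1 ≅ 0
Ȟ^2 = (1 − 0) − 1 = 0, so Ȟ^2 ≅ 0

Ȟ^0 = Z^5, Ȟ^1 = 0 and Ȟ^2 = 0


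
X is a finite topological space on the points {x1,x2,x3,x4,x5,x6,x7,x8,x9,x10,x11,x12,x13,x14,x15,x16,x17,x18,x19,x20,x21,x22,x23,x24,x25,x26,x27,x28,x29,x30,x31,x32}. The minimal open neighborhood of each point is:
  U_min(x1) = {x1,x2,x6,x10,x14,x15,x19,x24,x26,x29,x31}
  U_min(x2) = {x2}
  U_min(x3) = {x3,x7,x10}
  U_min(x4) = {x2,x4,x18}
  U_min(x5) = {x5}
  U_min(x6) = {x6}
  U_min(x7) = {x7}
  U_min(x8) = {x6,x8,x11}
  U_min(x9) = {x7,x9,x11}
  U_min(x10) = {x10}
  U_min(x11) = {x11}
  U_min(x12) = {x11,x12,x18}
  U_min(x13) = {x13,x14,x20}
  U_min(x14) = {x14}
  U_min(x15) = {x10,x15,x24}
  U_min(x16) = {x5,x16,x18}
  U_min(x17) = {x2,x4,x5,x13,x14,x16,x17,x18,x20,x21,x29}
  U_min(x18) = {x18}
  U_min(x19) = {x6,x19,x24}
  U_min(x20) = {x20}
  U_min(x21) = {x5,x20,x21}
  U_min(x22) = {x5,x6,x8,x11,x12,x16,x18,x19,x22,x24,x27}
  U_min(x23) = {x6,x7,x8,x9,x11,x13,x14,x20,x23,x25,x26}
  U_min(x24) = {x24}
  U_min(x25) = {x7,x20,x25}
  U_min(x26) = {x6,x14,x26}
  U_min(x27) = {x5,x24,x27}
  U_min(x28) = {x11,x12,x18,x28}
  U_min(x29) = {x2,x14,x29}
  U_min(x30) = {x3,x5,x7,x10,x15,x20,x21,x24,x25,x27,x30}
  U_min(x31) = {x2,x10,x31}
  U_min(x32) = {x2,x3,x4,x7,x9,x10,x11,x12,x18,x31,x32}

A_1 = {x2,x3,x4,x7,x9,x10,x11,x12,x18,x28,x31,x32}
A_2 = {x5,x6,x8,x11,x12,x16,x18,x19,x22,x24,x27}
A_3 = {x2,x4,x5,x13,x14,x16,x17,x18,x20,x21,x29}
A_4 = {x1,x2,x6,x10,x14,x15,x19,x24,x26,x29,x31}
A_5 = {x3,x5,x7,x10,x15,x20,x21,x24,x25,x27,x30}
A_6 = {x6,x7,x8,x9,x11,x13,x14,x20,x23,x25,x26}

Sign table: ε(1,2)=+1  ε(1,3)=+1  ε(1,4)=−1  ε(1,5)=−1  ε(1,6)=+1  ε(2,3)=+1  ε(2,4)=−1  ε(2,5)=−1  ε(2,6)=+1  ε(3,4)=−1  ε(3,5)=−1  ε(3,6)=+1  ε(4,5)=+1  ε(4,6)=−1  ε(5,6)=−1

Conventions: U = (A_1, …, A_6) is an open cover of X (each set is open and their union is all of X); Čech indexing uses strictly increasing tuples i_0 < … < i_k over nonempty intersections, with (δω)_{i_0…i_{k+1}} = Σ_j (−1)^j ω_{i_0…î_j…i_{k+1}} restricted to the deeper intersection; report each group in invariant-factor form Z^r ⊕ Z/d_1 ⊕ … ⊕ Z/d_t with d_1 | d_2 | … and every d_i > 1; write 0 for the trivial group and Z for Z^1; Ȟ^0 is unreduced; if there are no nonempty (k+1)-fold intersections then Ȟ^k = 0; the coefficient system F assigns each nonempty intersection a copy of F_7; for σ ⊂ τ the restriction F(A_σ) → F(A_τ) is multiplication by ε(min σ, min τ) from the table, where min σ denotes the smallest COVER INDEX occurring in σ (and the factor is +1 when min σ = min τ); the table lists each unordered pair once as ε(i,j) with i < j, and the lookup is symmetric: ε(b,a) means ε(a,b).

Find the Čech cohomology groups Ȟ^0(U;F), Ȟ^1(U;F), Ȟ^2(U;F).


Ȟ^0 ≅ Z/7,  Ȟ^1 ≅ 0,  Ȟ^2 ≅ 0

nerve simplices:
  A12={x11,x12,x18} A13={x2,x4,x18} A14={x2,x10,x31} A15={x3,x7,x10} A16={x7,x9,x11} A23={x5,x16,x18} A24={x6,x19,x24} A25={x5,x24,x27} A26={x6,x8,x11} A34={x2,x14,x29} A35={x5,x20,x21} A36={x13,x14,x20} A45={x10,x15,x24} A46={x6,x14,x26} A56={x7,x20,x25}
  A123={x18} A126={x11} A134={x2} A145={x10} A156={x7} A235={x5} A245={x24} A246={x6} A346={x14} A356={x20}
C dims 6,15,10; δ0: rk_F7 5; δ1: rk_F7 10
degree 0: 6−5−0 = 1 → Ȟ^0 ≅ Z/7
degree 1: 15−10−5 = 0 → Ȟ^1 ≅ 0
degree 2: 10−0−10 = 0 → Ȟ^2 ≅ 0
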